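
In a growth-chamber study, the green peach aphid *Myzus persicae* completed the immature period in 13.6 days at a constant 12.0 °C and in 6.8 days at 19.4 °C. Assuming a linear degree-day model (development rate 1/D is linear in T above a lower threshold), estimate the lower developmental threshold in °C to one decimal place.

Linear rate model ⇒ the product D·(T − T_b) is constant across temperatures.
13.6·(12.0 − T_b) = 6.8·(19.4 − T_b)
T_b = (13.6·12.0 − 6.8·19.4) / (13.6 − 6.8) = 31.28 / 6.8 = 4.600 °C ≈ 4.6 °C.

4.6 °C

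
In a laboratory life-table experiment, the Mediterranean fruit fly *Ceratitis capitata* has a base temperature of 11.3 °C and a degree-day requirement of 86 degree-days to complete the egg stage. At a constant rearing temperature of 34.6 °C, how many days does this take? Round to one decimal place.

Daily accumulation = 34.6 − 11.3 = 23.3 DD/day.
Duration = 86 / 23.3 = 3.691 ≈ 3.7 days.

3.7 days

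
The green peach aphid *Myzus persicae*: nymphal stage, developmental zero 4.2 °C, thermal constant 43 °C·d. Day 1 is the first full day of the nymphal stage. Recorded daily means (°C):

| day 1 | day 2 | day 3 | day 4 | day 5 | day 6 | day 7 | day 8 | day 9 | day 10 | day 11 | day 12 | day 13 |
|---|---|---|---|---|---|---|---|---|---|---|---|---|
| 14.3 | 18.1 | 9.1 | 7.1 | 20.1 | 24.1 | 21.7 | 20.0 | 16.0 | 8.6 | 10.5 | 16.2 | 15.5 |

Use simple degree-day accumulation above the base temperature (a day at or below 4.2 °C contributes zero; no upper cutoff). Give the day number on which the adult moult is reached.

Daily DD above 4.2 °C: 10.1, 13.9, 4.9, 2.9, 15.9, 19.9, 17.5, 15.8, 11.8, 4.4, 6.3, 12.0, 11.3.
Cumulative: 10.1, 24.0, 28.9, 31.8, 47.7, 67.6, 85.1, 100.9, 112.7, 117.1, 123.4, 135.4, 146.7.
The total first reaches 43 DD on day 5.

day 5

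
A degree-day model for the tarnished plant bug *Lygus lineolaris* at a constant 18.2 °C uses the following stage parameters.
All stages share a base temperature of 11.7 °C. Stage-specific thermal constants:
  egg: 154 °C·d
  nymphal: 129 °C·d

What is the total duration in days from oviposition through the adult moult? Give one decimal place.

Daily accumulation at 18.2 °C = 18.2 − 11.7 = 6.5 DD/day.
Total K = 154 + 129 = 283 DD.
Total duration = 283 / 6.5 = 43.538 ≈ 43.5 days.

43.5 days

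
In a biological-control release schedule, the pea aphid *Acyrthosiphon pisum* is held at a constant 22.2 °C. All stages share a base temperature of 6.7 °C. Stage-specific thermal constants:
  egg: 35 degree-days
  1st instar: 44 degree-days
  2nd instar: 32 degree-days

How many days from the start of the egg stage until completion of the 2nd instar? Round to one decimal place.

Daily accumulation at 22.2 °C = 22.2 − 6.7 = 15.5 DD/day.
Total K = 35 + 44 + 32 = 111 DD.
Total duration = 111 / 15.5 = 7.161 ≈ 7.2 days.

7.2 days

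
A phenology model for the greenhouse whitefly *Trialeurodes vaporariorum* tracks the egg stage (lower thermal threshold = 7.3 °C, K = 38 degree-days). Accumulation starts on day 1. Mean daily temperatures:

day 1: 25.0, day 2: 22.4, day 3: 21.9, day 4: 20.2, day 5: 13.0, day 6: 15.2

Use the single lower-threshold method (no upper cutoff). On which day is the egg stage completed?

Daily DD above 7.3 °C: 17.7, 15.1, 14.6, 12.9, 5.7, 7.9.
Cumulative: 17.7, 32.8, 47.4, 60.3, 66.0, 73.9.
The total first reaches 38 DD on day 3.

day 3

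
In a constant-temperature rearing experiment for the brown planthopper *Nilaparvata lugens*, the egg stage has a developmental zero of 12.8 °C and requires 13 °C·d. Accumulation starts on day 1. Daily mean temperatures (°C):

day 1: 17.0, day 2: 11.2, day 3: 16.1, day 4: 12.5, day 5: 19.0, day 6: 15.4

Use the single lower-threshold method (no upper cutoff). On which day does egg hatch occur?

Daily DD above 12.8 °C: 4.2, 0.0, 3.3, 0.0, 6.2, 2.6.
Cumulative: 4.2, 4.2, 7.5, 7.5, 13.7, 16.3.
The total first reaches 13 DD on day 5.

day 5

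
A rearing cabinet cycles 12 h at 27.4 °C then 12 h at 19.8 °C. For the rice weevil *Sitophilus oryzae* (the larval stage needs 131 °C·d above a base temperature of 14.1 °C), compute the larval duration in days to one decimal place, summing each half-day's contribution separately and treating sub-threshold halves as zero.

13.8 days

Day half: max(0, 27.4 − 14.1) × 0.5 = 13.3 × 0.5 = 6.65 DD.
Night half: max(0, 19.8 − 14.1) × 0.5 = 5.7 × 0.5 = 2.85 DD.
Per 24 h: 9.50 DD/day.
Duration = 131 / 9.50 = 13.789 ≈ 13.8 days.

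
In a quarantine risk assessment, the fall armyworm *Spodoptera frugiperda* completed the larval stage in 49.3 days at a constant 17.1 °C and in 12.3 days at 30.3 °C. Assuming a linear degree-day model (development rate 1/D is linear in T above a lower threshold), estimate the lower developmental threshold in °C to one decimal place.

Linear rate model ⇒ the product D·(T − T_b) is constant across temperatures.
49.3·(17.1 − T_b) = 12.3·(30.3 − T_b)
T_b = (49.3·17.1 − 12.3·30.3) / (49.3 − 12.3) = 470.34 / 37.0 = 12.712 °C ≈ 12.7 °C.

12.7 °C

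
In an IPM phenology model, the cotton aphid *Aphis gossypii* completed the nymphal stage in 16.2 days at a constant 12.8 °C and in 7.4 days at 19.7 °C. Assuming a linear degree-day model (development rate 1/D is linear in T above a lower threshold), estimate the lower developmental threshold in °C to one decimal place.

7.0 °C

Under the model K = D·(T − T_b), so D₁·(T₁ − T_b) = D₂·(T₂ − T_b).
16.2·(12.8 − T_b) = 7.4·(19.7 − T_b)
T_b = (16.2·12.8 − 7.4·19.7) / (16.2 − 7.4) = 61.58 / 8.8 = 6.998 °C ≈ 7.0 °C.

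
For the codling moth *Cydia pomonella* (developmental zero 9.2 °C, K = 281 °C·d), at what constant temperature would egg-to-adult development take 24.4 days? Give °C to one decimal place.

20.7 °C

Required daily accumulation = 281 / 24.4 = 11.516 DD/day.
T = T_base + 11.516 = 9.2 + 11.516 = 20.716 ≈ 20.7 °C.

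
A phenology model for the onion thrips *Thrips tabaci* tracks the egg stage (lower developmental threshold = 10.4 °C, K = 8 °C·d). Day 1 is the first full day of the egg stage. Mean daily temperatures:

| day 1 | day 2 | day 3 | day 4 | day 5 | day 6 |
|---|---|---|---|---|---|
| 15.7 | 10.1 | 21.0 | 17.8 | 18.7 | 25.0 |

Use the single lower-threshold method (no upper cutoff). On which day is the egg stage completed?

day 3

Daily DD above 10.4 °C: 5.3, 0.0, 10.6, 7.4, 8.3, 14.6.
Cumulative: 5.3, 5.3, 15.9, 23.3, 31.6, 46.2.
The total first reaches 8 DD on day 3.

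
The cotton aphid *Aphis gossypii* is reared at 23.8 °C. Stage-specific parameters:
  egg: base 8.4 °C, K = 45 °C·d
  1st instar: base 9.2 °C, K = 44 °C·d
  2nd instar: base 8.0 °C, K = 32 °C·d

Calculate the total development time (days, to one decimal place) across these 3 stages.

8.0 days

egg: 45 / (23.8 − 8.4) = 45 / 15.4 = 2.922 d.
1st instar: 44 / (23.8 − 9.2) = 44 / 14.6 = 3.014 d.
2nd instar: 32 / (23.8 − 8.0) = 32 / 15.8 = 2.025 d.
Sum = 7.961 ≈ 8.0 days.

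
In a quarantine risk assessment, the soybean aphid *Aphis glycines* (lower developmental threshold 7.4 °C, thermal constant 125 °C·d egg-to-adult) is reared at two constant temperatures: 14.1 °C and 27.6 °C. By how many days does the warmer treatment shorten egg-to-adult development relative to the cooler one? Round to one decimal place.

At 14.1 °C: 125 / (14.1 − 7.4) = 125 / 6.7 = 18.657 d.
At 27.6 °C: 125 / (27.6 − 7.4) = 125 / 20.2 = 6.188 d.
Difference = |18.657 − 6.188| = 12.469 ≈ 12.5 days.

12.5 days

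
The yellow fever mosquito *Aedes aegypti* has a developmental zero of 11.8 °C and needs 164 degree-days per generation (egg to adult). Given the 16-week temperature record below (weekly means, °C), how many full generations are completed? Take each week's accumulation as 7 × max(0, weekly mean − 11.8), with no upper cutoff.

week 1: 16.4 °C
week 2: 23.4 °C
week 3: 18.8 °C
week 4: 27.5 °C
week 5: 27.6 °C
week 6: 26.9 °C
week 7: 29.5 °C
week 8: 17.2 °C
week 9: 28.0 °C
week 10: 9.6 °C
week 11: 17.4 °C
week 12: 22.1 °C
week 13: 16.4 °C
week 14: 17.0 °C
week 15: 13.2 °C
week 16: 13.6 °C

Weekly DD (7 × max(0, T̄ − 11.8)): 32.2, 81.2, 49.0, 109.9, 110.6, 105.7, 123.9, 37.8, 113.4, 0.0, 39.2, 72.1, 32.2, 36.4, 9.8, 12.6.
Season total = 966.0 DD.
Complete generations = ⌊966.0 / 164⌋ = 5.

5 generations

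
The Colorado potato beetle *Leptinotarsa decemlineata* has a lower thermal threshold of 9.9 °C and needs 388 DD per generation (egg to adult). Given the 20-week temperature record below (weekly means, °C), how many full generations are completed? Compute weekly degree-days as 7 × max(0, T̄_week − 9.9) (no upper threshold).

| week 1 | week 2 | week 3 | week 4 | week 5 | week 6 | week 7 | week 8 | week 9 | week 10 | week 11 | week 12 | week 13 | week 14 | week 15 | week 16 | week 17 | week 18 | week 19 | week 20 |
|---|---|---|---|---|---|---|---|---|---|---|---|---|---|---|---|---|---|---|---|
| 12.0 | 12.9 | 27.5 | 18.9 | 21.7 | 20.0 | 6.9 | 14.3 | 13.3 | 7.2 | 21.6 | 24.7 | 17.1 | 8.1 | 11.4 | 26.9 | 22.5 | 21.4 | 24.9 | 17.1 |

Weekly DD (7 × max(0, T̄ − 9.9)): 14.7, 21.0, 123.2, 63.0, 82.6, 70.7, 0.0, 30.8, 23.8, 0.0, 81.9, 103.6, 50.4, 0.0, 10.5, 119.0, 88.2, 80.5, 105.0, 50.4.
Season total = 1119.3 DD.
Complete generations = ⌊1119.3 / 388⌋ = 2.

2 generations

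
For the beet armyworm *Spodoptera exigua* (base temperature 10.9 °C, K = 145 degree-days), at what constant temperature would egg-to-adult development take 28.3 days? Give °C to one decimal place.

16.0 °C

Required daily accumulation = 145 / 28.3 = 5.124 DD/day.
T = T_base + 5.124 = 10.9 + 5.124 = 16.024 ≈ 16.0 °C.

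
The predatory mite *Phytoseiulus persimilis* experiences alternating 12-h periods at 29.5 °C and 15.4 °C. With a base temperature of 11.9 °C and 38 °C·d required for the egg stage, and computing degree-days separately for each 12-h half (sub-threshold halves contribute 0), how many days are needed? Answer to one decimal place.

3.6 days

Day half: max(0, 29.5 − 11.9) × 0.5 = 17.6 × 0.5 = 8.80 DD.
Night half: max(0, 15.4 − 11.9) × 0.5 = 3.5 × 0.5 = 1.75 DD.
Per 24 h: 10.55 DD/day.
Duration = 38 / 10.55 = 3.602 ≈ 3.6 days.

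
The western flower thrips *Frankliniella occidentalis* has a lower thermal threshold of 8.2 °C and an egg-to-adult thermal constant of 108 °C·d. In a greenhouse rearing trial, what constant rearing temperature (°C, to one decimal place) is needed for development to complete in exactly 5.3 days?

Required daily accumulation = 108 / 5.3 = 20.377 DD/day.
T = T_base + 20.377 = 8.2 + 20.377 = 28.577 ≈ 28.6 °C.

28.6 °C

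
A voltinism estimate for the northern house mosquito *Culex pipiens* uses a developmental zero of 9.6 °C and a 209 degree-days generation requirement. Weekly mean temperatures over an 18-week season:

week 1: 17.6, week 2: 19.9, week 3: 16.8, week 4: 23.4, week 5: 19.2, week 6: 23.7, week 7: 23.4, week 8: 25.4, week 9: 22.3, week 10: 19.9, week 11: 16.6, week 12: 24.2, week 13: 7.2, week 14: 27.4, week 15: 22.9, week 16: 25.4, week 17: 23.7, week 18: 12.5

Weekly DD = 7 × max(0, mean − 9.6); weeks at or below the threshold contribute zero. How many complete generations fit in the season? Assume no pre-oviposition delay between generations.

6 generations

Weekly DD (7 × max(0, T̄ − 9.6)): 56.0, 72.1, 50.4, 96.6, 67.2, 98.7, 96.6, 110.6, 88.9, 72.1, 49.0, 102.2, 0.0, 124.6, 93.1, 110.6, 98.7, 20.3.
Season total = 1407.7 DD.
Complete generations = ⌊1407.7 / 209⌋ = 6.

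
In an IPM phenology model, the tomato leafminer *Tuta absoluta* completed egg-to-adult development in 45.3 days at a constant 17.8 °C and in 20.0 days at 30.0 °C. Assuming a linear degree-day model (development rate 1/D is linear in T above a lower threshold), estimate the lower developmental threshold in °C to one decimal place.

8.2 °C

Equal thermal constants: D₁(T₁ − T_b) = D₂(T₂ − T_b).
45.3·(17.8 − T_b) = 20.0·(30.0 − T_b)
T_b = (45.3·17.8 − 20.0·30.0) / (45.3 − 20.0) = 206.34 / 25.3 = 8.156 °C ≈ 8.2 °C.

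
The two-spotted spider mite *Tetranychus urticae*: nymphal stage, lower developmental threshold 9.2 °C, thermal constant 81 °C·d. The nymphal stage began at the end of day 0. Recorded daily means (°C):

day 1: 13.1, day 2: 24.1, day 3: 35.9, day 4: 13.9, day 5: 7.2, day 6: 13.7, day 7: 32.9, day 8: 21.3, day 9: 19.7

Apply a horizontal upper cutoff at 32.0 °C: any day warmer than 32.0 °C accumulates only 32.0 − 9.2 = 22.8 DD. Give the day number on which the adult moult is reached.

Daily DD above 9.2 °C (capped at 22.8): 3.9, 14.9, 22.8, 4.7, 0.0, 4.5, 22.8, 12.1, 10.5.
Cumulative: 3.9, 18.8, 41.6, 46.3, 46.3, 50.8, 73.6, 85.7, 96.2.
The total first reaches 81 DD on day 8.

day 8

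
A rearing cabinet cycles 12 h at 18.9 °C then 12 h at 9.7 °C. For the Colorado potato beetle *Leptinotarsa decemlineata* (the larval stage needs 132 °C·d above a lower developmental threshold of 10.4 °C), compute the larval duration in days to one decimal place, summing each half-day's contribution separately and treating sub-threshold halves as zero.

31.1 days

Day half: max(0, 18.9 − 10.4) × 0.5 = 8.5 × 0.5 = 4.25 DD.
Night half: max(0, 9.7 − 10.4) × 0.5 = 0.0 × 0.5 = 0.00 DD.
Per 24 h: 4.25 DD/day.
Duration = 132 / 4.25 = 31.059 ≈ 31.1 days.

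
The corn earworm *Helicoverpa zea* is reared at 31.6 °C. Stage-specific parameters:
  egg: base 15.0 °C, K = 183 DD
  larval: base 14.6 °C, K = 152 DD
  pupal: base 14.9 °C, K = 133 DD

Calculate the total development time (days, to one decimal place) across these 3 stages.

egg: 183 / (31.6 − 15.0) = 183 / 16.6 = 11.024 d.
larval: 152 / (31.6 − 14.6) = 152 / 17.0 = 8.941 d.
pupal: 133 / (31.6 − 14.9) = 133 / 16.7 = 7.964 d.
Sum = 27.929 ≈ 27.9 days.

27.9 days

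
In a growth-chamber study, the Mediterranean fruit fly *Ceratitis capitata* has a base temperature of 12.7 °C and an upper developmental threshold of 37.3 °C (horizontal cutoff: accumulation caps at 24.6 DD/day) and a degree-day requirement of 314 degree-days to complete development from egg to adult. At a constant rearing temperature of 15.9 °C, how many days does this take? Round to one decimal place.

Daily accumulation = 15.9 − 12.7 = 3.2 DD/day.
Duration = 314 / 3.2 = 98.125 ≈ 98.1 days.

98.1 days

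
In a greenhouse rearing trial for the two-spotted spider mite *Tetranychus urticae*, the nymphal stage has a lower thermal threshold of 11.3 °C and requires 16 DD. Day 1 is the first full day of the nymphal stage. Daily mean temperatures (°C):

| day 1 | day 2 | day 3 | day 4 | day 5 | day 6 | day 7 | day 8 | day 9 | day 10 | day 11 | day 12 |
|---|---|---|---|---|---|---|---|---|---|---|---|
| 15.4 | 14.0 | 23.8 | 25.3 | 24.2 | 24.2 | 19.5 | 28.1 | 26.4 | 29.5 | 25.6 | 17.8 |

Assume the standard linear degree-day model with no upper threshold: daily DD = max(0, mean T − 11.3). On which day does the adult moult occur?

Daily DD above 11.3 °C: 4.1, 2.7, 12.5, 14.0, 12.9, 12.9, 8.2, 16.8, 15.1, 18.2, 14.3, 6.5.
Cumulative: 4.1, 6.8, 19.3, 33.3, 46.2, 59.1, 67.3, 84.1, 99.2, 117.4, 131.7, 138.2.
The total first reaches 16 DD on day 3.

day 3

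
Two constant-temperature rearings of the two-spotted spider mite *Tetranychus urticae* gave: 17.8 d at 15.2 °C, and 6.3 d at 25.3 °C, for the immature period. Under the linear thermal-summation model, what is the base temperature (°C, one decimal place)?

9.7 °C

Under the model K = D·(T − T_b), so D₁·(T₁ − T_b) = D₂·(T₂ − T_b).
17.8·(15.2 − T_b) = 6.3·(25.3 − T_b)
T_b = (17.8·15.2 − 6.3·25.3) / (17.8 − 6.3) = 111.17 / 11.5 = 9.667 °C ≈ 9.7 °C.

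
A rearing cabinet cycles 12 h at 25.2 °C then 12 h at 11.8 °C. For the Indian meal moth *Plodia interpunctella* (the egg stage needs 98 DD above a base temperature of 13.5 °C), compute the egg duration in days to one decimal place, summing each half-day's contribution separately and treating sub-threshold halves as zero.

Day half: max(0, 25.2 − 13.5) × 0.5 = 11.7 × 0.5 = 5.85 DD.
Night half: max(0, 11.8 − 13.5) × 0.5 = 0.0 × 0.5 = 0.00 DD.
Per 24 h: 5.85 DD/day.
Duration = 98 / 5.85 = 16.752 ≈ 16.8 days.

16.8 days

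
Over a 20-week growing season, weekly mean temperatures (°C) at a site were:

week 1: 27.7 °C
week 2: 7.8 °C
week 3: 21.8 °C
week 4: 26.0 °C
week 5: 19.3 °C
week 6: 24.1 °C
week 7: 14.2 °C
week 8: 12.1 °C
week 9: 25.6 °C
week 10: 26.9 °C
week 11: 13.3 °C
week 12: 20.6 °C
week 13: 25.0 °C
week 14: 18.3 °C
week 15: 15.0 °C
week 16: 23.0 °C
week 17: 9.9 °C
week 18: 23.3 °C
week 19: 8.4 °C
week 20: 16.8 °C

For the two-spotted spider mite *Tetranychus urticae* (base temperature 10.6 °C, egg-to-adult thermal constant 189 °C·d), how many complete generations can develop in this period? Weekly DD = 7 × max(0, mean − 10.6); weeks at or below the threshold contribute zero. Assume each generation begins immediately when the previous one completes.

6 generations

Weekly DD (7 × max(0, T̄ − 10.6)): 119.7, 0.0, 78.4, 107.8, 60.9, 94.5, 25.2, 10.5, 105.0, 114.1, 18.9, 70.0, 100.8, 53.9, 30.8, 86.8, 0.0, 88.9, 0.0, 43.4.
Season total = 1209.6 DD.
Complete generations = ⌊1209.6 / 189⌋ = 6.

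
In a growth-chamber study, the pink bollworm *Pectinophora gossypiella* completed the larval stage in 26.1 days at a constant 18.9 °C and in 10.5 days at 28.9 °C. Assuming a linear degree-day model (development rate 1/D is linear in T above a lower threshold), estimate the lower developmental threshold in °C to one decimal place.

Equal thermal constants: D₁(T₁ − T_b) = D₂(T₂ − T_b).
26.1·(18.9 − T_b) = 10.5·(28.9 − T_b)
T_b = (26.1·18.9 − 10.5·28.9) / (26.1 − 10.5) = 189.84 / 15.6 = 12.169 °C ≈ 12.2 °C.

12.2 °C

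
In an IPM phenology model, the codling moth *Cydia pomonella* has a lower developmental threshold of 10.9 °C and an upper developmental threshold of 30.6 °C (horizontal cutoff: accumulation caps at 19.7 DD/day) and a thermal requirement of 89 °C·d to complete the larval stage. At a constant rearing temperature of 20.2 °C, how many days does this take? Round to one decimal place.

Daily accumulation = 20.2 − 10.9 = 9.3 DD/day.
Duration = 89 / 9.3 = 9.570 ≈ 9.6 days.

9.6 days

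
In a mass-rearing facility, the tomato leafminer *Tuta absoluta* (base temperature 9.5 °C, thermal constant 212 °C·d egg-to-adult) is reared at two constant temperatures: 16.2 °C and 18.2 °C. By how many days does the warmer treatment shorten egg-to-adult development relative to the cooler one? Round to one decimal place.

7.3 days

At 16.2 °C: 212 / (16.2 − 9.5) = 212 / 6.7 = 31.642 d.
At 18.2 °C: 212 / (18.2 − 9.5) = 212 / 8.7 = 24.368 d.
Difference = |31.642 − 24.368| = 7.274 ≈ 7.3 days.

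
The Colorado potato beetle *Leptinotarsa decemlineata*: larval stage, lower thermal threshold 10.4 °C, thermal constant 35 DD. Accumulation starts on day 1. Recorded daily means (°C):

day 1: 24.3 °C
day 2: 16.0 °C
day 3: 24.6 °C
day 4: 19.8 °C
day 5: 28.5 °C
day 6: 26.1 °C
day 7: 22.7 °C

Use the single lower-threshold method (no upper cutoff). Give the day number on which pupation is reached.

day 4

Daily DD above 10.4 °C: 13.9, 5.6, 14.2, 9.4, 18.1, 15.7, 12.3.
Cumulative: 13.9, 19.5, 33.7, 43.1, 61.2, 76.9, 89.2.
The total first reaches 35 DD on day 4.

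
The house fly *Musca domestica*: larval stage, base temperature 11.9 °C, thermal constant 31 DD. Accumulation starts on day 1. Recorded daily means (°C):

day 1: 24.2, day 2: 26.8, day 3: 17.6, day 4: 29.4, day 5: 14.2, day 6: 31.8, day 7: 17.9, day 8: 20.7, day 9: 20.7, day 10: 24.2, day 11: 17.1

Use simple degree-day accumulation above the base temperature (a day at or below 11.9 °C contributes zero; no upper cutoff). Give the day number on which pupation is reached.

day 3

Daily DD above 11.9 °C: 12.3, 14.9, 5.7, 17.5, 2.3, 19.9, 6.0, 8.8, 8.8, 12.3, 5.2.
Cumulative: 12.3, 27.2, 32.9, 50.4, 52.7, 72.6, 78.6, 87.4, 96.2, 108.5, 113.7.
The total first reaches 31 DD on day 3.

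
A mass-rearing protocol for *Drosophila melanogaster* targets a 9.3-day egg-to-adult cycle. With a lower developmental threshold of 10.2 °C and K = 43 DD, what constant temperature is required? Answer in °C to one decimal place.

14.8 °C

Required daily accumulation = 43 / 9.3 = 4.624 DD/day.
T = T_base + 4.624 = 10.2 + 4.624 = 14.824 ≈ 14.8 °C.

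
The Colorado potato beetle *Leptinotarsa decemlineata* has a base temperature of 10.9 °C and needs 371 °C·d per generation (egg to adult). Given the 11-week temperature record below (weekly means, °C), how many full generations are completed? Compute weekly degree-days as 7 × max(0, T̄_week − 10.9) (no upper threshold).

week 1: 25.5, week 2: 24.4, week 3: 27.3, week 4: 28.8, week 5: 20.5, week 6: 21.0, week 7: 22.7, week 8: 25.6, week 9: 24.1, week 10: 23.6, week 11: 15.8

Weekly DD (7 × max(0, T̄ − 10.9)): 102.2, 94.5, 114.8, 125.3, 67.2, 70.7, 82.6, 102.9, 92.4, 88.9, 34.3.
Season total = 975.8 DD.
Complete generations = ⌊975.8 / 371⌋ = 2.

2 generations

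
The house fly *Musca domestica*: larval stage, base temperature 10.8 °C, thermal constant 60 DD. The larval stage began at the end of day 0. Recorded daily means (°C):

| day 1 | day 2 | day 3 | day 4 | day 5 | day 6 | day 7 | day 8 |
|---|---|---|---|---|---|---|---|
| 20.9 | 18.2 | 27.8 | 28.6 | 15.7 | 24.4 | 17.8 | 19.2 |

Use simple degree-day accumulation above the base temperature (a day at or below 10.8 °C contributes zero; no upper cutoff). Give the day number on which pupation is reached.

day 6

Daily DD above 10.8 °C: 10.1, 7.4, 17.0, 17.8, 4.9, 13.6, 7.0, 8.4.
Cumulative: 10.1, 17.5, 34.5, 52.3, 57.2, 70.8, 77.8, 86.2.
The total first reaches 60 DD on day 6.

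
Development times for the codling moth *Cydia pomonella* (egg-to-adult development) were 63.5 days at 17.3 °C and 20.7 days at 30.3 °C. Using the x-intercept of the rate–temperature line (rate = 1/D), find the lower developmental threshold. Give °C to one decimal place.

Equal thermal constants: D₁(T₁ − T_b) = D₂(T₂ − T_b).
63.5·(17.3 − T_b) = 20.7·(30.3 − T_b)
T_b = (63.5·17.3 − 20.7·30.3) / (63.5 − 20.7) = 471.34 / 42.8 = 11.013 °C ≈ 11.0 °C.

11.0 °C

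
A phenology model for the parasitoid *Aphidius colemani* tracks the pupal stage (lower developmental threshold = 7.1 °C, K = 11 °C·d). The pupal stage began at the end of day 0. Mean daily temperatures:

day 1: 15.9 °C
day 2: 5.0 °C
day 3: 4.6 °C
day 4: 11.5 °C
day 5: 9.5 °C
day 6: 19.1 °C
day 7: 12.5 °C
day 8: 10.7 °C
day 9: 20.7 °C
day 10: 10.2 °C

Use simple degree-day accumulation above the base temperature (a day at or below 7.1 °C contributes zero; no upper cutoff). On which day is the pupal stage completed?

day 4

Daily DD above 7.1 °C: 8.8, 0.0, 0.0, 4.4, 2.4, 12.0, 5.4, 3.6, 13.6, 3.1.
Cumulative: 8.8, 8.8, 8.8, 13.2, 15.6, 27.6, 33.0, 36.6, 50.2, 53.3.
The total first reaches 11 DD on day 4.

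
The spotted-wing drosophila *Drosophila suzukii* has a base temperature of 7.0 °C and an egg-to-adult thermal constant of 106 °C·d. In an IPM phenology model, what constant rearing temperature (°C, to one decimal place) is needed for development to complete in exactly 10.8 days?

16.8 °C

Required daily accumulation = 106 / 10.8 = 9.815 DD/day.
T = T_base + 9.815 = 7.0 + 9.815 = 16.815 ≈ 16.8 °C.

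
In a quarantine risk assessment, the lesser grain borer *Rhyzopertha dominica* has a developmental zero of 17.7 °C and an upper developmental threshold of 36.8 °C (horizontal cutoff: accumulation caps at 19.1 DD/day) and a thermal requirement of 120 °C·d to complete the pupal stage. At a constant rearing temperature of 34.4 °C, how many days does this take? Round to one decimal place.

7.2 days

Daily accumulation = 34.4 − 17.7 = 16.7 DD/day.
Duration = 120 / 16.7 = 7.186 ≈ 7.2 days.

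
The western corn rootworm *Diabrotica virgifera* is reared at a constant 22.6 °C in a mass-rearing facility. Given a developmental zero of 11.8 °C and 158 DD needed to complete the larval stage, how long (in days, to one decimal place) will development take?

14.6 days

Daily accumulation = 22.6 − 11.8 = 10.8 DD/day.
Duration = 158 / 10.8 = 14.630 ≈ 14.6 days.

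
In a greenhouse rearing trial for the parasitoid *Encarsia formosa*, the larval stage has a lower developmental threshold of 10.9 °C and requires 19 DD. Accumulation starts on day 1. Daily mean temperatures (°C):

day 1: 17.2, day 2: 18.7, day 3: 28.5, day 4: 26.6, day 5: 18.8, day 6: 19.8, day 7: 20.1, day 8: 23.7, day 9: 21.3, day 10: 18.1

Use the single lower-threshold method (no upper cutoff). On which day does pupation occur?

Daily DD above 10.9 °C: 6.3, 7.8, 17.6, 15.7, 7.9, 8.9, 9.2, 12.8, 10.4, 7.2.
Cumulative: 6.3, 14.1, 31.7, 47.4, 55.3, 64.2, 73.4, 86.2, 96.6, 103.8.
The total first reaches 19 DD on day 3.

day 3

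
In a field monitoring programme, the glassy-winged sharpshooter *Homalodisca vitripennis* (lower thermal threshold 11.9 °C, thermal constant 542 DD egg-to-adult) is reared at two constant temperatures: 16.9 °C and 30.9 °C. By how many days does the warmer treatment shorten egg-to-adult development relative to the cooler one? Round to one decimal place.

At 16.9 °C: 542 / (16.9 − 11.9) = 542 / 5.0 = 108.400 d.
At 30.9 °C: 542 / (30.9 − 11.9) = 542 / 19.0 = 28.526 d.
Difference = |108.400 − 28.526| = 79.874 ≈ 79.9 days.

79.9 days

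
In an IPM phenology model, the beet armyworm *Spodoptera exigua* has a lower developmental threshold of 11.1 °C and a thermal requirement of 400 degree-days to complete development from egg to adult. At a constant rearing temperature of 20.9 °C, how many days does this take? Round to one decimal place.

40.8 days

Daily accumulation = 20.9 − 11.1 = 9.8 DD/day.
Duration = 400 / 9.8 = 40.816 ≈ 40.8 days.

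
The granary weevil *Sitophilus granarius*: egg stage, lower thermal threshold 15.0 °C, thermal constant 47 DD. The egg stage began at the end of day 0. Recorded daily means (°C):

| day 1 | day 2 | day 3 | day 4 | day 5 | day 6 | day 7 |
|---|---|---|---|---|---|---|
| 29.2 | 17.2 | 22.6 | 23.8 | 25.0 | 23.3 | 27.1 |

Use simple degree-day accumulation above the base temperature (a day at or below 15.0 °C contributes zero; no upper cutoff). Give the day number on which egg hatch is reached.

day 6

Daily DD above 15.0 °C: 14.2, 2.2, 7.6, 8.8, 10.0, 8.3, 12.1.
Cumulative: 14.2, 16.4, 24.0, 32.8, 42.8, 51.1, 63.2.
The total first reaches 47 DD on day 6.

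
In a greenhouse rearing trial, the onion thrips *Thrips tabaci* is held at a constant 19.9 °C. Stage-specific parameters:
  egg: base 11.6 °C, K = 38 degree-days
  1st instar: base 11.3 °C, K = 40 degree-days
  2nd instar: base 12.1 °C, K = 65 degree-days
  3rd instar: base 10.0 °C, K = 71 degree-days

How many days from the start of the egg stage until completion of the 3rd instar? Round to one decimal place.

egg: 38 / (19.9 − 11.6) = 38 / 8.3 = 4.578 d.
1st instar: 40 / (19.9 − 11.3) = 40 / 8.6 = 4.651 d.
2nd instar: 65 / (19.9 − 12.1) = 65 / 7.8 = 8.333 d.
3rd instar: 71 / (19.9 − 10.0) = 71 / 9.9 = 7.172 d.
Sum = 24.735 ≈ 24.7 days.

24.7 days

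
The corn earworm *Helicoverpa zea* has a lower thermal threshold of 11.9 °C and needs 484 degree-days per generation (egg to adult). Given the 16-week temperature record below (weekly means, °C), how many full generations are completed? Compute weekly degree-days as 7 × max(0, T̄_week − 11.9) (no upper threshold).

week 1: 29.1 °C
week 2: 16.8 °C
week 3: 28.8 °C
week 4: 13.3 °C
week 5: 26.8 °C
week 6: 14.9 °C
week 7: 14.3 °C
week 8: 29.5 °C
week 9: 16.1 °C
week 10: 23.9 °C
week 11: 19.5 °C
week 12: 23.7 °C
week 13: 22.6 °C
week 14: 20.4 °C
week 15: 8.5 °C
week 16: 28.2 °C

2 generations

Weekly DD (7 × max(0, T̄ − 11.9)): 120.4, 34.3, 118.3, 9.8, 104.3, 21.0, 16.8, 123.2, 29.4, 84.0, 53.2, 82.6, 74.9, 59.5, 0.0, 114.1.
Season total = 1045.8 DD.
Complete generations = ⌊1045.8 / 484⌋ = 2.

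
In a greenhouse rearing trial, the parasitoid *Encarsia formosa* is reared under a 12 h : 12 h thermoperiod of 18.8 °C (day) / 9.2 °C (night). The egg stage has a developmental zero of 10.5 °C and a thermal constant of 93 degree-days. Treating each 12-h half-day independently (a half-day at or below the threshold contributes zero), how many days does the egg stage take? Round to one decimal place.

Day half: max(0, 18.8 − 10.5) × 0.5 = 8.3 × 0.5 = 4.15 DD.
Night half: max(0, 9.2 − 10.5) × 0.5 = 0.0 × 0.5 = 0.00 DD.
Per 24 h: 4.15 DD/day.
Duration = 93 / 4.15 = 22.410 ≈ 22.4 days.

22.4 days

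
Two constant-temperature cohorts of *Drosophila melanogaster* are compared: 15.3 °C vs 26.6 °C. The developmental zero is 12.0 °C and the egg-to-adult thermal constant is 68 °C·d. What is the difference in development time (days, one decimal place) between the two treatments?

At 15.3 °C: 68 / (15.3 − 12.0) = 68 / 3.3 = 20.606 d.
At 26.6 °C: 68 / (26.6 − 12.0) = 68 / 14.6 = 4.658 d.
Difference = |20.606 − 4.658| = 15.949 ≈ 15.9 days.

15.9 days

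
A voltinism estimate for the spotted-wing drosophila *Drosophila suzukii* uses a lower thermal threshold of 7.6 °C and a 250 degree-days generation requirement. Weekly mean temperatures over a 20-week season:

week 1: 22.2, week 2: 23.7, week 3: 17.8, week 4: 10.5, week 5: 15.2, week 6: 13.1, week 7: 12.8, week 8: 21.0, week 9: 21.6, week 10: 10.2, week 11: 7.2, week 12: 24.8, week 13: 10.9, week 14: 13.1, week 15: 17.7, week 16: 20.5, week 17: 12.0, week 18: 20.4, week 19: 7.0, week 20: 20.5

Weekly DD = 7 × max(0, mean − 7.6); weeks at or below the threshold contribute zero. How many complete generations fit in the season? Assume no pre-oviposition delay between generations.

Weekly DD (7 × max(0, T̄ − 7.6)): 102.2, 112.7, 71.4, 20.3, 53.2, 38.5, 36.4, 93.8, 98.0, 18.2, 0.0, 120.4, 23.1, 38.5, 70.7, 90.3, 30.8, 89.6, 0.0, 90.3.
Season total = 1198.4 DD.
Complete generations = ⌊1198.4 / 250⌋ = 4.

4 generations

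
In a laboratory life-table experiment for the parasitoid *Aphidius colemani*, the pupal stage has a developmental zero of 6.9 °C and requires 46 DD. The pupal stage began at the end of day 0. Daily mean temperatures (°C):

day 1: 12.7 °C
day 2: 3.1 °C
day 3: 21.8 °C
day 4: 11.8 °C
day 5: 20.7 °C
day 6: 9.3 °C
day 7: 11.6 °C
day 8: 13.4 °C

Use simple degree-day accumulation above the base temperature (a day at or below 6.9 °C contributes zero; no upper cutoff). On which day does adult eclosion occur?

Daily DD above 6.9 °C: 5.8, 0.0, 14.9, 4.9, 13.8, 2.4, 4.7, 6.5.
Cumulative: 5.8, 5.8, 20.7, 25.6, 39.4, 41.8, 46.5, 53.0.
The total first reaches 46 DD on day 7.

day 7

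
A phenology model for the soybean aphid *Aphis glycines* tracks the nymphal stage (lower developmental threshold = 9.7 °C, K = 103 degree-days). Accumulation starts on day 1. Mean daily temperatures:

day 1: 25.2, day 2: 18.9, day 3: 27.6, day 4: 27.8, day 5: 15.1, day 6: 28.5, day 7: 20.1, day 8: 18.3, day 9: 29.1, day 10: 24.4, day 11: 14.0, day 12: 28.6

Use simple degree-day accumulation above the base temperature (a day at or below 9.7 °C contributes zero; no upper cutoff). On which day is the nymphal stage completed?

Daily DD above 9.7 °C: 15.5, 9.2, 17.9, 18.1, 5.4, 18.8, 10.4, 8.6, 19.4, 14.7, 4.3, 18.9.
Cumulative: 15.5, 24.7, 42.6, 60.7, 66.1, 84.9, 95.3, 103.9, 123.3, 138.0, 142.3, 161.2.
The total first reaches 103 DD on day 8.

day 8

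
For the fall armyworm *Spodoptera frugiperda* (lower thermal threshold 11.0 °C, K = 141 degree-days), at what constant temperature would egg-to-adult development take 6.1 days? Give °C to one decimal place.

Required daily accumulation = 141 / 6.1 = 23.115 DD/day.
T = T_base + 23.115 = 11.0 + 23.115 = 34.115 ≈ 34.1 °C.

34.1 °C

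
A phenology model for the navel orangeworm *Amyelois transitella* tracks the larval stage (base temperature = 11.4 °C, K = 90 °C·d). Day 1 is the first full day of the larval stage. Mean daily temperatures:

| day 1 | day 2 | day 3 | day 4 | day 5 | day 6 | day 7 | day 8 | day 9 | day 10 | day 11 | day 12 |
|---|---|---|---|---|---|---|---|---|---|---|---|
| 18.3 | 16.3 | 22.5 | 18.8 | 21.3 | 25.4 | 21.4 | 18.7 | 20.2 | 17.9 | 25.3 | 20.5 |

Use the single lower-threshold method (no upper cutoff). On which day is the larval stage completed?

day 11

Daily DD above 11.4 °C: 6.9, 4.9, 11.1, 7.4, 9.9, 14.0, 10.0, 7.3, 8.8, 6.5, 13.9, 9.1.
Cumulative: 6.9, 11.8, 22.9, 30.3, 40.2, 54.2, 64.2, 71.5, 80.3, 86.8, 100.7, 109.8.
The total first reaches 90 DD on day 11.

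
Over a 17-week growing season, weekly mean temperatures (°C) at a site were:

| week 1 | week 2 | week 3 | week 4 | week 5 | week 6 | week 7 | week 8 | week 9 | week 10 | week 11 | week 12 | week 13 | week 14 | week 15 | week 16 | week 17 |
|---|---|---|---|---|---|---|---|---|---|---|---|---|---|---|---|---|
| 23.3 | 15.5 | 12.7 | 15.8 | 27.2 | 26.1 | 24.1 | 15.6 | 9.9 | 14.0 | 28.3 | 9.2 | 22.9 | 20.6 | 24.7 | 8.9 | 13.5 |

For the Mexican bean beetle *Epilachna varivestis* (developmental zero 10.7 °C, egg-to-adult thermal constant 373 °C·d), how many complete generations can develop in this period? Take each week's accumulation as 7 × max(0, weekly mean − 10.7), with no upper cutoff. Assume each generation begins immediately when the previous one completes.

Weekly DD (7 × max(0, T̄ − 10.7)): 88.2, 33.6, 14.0, 35.7, 115.5, 107.8, 93.8, 34.3, 0.0, 23.1, 123.2, 0.0, 85.4, 69.3, 98.0, 0.0, 19.6.
Season total = 941.5 DD.
Complete generations = ⌊941.5 / 373⌋ = 2.

2 generations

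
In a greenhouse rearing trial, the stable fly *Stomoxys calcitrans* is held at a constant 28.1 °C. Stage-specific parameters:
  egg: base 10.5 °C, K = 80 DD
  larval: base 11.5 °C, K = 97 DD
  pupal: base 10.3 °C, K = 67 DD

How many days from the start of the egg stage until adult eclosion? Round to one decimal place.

14.2 days

egg: 80 / (28.1 − 10.5) = 80 / 17.6 = 4.545 d.
larval: 97 / (28.1 − 11.5) = 97 / 16.6 = 5.843 d.
pupal: 67 / (28.1 − 10.3) = 67 / 17.8 = 3.764 d.
Sum = 14.153 ≈ 14.2 days.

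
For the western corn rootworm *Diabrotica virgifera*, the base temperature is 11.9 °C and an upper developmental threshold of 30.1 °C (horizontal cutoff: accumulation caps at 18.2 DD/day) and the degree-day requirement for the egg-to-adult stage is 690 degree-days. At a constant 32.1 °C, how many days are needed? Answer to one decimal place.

37.9 days

Temperature 32.1 °C exceeds the upper threshold, so daily accumulation caps at 30.1 − 11.9 = 18.2 DD/day.
Duration = 690 / 18.2 = 37.912 ≈ 37.9 days.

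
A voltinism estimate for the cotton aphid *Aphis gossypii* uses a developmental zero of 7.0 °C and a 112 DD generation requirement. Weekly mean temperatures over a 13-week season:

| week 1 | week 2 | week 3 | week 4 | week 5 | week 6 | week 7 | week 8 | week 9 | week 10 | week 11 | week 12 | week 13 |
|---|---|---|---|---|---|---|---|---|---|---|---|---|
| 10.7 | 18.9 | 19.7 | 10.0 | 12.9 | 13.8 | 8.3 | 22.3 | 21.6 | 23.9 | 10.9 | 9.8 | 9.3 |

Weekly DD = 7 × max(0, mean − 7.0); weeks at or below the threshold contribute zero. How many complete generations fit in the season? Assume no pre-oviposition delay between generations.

6 generations

Weekly DD (7 × max(0, T̄ − 7.0)): 25.9, 83.3, 88.9, 21.0, 41.3, 47.6, 9.1, 107.1, 102.2, 118.3, 27.3, 19.6, 16.1.
Season total = 707.7 DD.
Complete generations = ⌊707.7 / 112⌋ = 6.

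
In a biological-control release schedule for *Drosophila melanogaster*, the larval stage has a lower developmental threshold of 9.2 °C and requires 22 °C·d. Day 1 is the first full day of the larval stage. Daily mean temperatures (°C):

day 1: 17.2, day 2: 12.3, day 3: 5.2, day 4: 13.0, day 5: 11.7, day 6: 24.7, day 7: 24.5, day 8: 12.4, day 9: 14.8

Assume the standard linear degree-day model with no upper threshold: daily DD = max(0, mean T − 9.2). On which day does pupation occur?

Daily DD above 9.2 °C: 8.0, 3.1, 0.0, 3.8, 2.5, 15.5, 15.3, 3.2, 5.6.
Cumulative: 8.0, 11.1, 11.1, 14.9, 17.4, 32.9, 48.2, 51.4, 57.0.
The total first reaches 22 DD on day 6.

day 6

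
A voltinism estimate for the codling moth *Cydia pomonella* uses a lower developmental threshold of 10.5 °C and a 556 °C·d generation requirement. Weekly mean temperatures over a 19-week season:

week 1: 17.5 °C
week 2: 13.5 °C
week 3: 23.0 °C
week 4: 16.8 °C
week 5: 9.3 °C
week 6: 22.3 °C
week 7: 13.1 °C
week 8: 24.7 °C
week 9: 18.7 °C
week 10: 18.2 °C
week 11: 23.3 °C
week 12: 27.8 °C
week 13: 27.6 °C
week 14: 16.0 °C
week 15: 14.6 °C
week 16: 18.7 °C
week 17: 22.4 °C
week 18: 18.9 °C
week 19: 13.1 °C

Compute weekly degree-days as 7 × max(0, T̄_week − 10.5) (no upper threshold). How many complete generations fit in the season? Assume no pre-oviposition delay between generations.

2 generations

Weekly DD (7 × max(0, T̄ − 10.5)): 49.0, 21.0, 87.5, 44.1, 0.0, 82.6, 18.2, 99.4, 57.4, 53.9, 89.6, 121.1, 119.7, 38.5, 28.7, 57.4, 83.3, 58.8, 18.2.
Season total = 1128.4 DD.
Complete generations = ⌊1128.4 / 556⌋ = 2.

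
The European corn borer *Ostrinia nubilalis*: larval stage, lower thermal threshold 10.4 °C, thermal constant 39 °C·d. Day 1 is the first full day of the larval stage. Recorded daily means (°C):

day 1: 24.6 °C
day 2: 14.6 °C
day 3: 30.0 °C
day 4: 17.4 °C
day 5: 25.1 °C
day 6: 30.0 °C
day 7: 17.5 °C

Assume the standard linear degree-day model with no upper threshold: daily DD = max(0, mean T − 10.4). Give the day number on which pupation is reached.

day 4

Daily DD above 10.4 °C: 14.2, 4.2, 19.6, 7.0, 14.7, 19.6, 7.1.
Cumulative: 14.2, 18.4, 38.0, 45.0, 59.7, 79.3, 86.4.
The total first reaches 39 DD on day 4.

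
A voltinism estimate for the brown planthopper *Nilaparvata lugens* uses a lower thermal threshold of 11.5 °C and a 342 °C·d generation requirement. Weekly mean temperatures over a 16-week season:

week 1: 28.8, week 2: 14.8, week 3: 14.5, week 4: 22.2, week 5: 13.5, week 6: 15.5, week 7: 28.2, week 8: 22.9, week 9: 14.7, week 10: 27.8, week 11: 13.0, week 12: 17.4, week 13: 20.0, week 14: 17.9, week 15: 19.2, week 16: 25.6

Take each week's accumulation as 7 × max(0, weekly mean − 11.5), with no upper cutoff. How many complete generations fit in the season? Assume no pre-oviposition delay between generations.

Weekly DD (7 × max(0, T̄ − 11.5)): 121.1, 23.1, 21.0, 74.9, 14.0, 28.0, 116.9, 79.8, 22.4, 114.1, 10.5, 41.3, 59.5, 44.8, 53.9, 98.7.
Season total = 924.0 DD.
Complete generations = ⌊924.0 / 342⌋ = 2.

2 generations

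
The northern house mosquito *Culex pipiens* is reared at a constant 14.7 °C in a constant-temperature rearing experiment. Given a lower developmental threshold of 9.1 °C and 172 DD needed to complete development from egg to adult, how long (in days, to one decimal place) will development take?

Daily accumulation = 14.7 − 9.1 = 5.6 DD/day.
Duration = 172 / 5.6 = 30.714 ≈ 30.7 days.

30.7 days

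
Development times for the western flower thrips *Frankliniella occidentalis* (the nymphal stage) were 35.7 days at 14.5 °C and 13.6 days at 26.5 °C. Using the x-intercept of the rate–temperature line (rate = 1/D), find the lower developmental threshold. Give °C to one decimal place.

7.1 °C

Under the model K = D·(T − T_b), so D₁·(T₁ − T_b) = D₂·(T₂ − T_b).
35.7·(14.5 − T_b) = 13.6·(26.5 − T_b)
T_b = (35.7·14.5 − 13.6·26.5) / (35.7 − 13.6) = 157.25 / 22.1 = 7.115 °C ≈ 7.1 °C.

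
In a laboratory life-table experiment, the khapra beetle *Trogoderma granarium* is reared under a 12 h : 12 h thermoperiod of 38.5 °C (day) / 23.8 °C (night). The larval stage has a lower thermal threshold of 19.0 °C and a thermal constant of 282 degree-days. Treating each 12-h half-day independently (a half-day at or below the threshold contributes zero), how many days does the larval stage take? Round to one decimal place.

23.2 days

Day half: max(0, 38.5 − 19.0) × 0.5 = 19.5 × 0.5 = 9.75 DD.
Night half: max(0, 23.8 − 19.0) × 0.5 = 4.8 × 0.5 = 2.40 DD.
Per 24 h: 12.15 DD/day.
Duration = 282 / 12.15 = 23.210 ≈ 23.2 days.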